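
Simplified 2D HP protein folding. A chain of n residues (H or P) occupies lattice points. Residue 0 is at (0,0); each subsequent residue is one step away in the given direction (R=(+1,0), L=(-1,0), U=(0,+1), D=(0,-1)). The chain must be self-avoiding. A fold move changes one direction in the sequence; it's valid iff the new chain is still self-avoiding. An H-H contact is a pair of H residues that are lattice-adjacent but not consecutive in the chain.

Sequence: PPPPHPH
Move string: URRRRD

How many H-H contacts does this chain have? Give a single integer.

Positions: [(0, 0), (0, 1), (1, 1), (2, 1), (3, 1), (4, 1), (4, 0)]
No H-H contacts found.

Answer: 0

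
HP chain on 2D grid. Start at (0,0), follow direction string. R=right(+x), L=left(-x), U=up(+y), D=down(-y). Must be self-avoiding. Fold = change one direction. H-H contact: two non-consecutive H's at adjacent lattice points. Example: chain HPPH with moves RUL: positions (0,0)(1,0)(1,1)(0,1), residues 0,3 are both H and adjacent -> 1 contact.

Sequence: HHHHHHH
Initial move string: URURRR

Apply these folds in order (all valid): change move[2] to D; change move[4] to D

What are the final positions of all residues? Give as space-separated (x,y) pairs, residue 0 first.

Answer: (0,0) (0,1) (1,1) (1,0) (2,0) (2,-1) (3,-1)

Derivation:
Initial moves: URURRR
Fold: move[2]->D => URDRRR (positions: [(0, 0), (0, 1), (1, 1), (1, 0), (2, 0), (3, 0), (4, 0)])
Fold: move[4]->D => URDRDR (positions: [(0, 0), (0, 1), (1, 1), (1, 0), (2, 0), (2, -1), (3, -1)])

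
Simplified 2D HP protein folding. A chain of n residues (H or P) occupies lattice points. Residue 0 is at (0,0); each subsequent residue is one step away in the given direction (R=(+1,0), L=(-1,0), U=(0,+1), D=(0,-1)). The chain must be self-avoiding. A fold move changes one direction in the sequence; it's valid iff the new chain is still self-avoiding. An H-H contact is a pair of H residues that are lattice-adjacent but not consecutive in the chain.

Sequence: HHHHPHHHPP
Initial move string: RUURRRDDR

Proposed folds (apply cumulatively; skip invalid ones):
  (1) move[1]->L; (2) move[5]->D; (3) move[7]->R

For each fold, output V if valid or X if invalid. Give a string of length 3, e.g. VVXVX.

Answer: XVV

Derivation:
Initial: RUURRRDDR -> [(0, 0), (1, 0), (1, 1), (1, 2), (2, 2), (3, 2), (4, 2), (4, 1), (4, 0), (5, 0)]
Fold 1: move[1]->L => RLURRRDDR INVALID (collision), skipped
Fold 2: move[5]->D => RUURRDDDR VALID
Fold 3: move[7]->R => RUURRDDRR VALID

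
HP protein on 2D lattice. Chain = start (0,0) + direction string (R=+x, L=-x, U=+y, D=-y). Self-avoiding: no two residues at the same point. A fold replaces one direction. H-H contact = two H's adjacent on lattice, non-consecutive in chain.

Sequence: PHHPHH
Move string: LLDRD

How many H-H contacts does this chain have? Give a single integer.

Answer: 1

Derivation:
Positions: [(0, 0), (-1, 0), (-2, 0), (-2, -1), (-1, -1), (-1, -2)]
H-H contact: residue 1 @(-1,0) - residue 4 @(-1, -1)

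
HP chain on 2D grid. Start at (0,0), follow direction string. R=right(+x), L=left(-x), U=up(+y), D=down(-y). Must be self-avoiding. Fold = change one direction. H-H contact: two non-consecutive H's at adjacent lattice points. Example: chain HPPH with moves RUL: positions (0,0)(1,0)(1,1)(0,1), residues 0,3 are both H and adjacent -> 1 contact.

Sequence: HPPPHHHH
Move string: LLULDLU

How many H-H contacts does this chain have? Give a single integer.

Answer: 1

Derivation:
Positions: [(0, 0), (-1, 0), (-2, 0), (-2, 1), (-3, 1), (-3, 0), (-4, 0), (-4, 1)]
H-H contact: residue 4 @(-3,1) - residue 7 @(-4, 1)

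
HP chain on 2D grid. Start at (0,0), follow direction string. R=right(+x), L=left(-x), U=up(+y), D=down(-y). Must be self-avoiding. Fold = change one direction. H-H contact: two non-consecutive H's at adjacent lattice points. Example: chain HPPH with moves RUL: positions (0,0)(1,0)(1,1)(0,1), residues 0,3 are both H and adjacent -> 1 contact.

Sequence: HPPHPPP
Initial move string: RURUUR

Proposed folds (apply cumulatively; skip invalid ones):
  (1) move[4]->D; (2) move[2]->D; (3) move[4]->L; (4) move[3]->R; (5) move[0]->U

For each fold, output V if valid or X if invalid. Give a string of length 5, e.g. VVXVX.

Initial: RURUUR -> [(0, 0), (1, 0), (1, 1), (2, 1), (2, 2), (2, 3), (3, 3)]
Fold 1: move[4]->D => RURUDR INVALID (collision), skipped
Fold 2: move[2]->D => RUDUUR INVALID (collision), skipped
Fold 3: move[4]->L => RURULR INVALID (collision), skipped
Fold 4: move[3]->R => RURRUR VALID
Fold 5: move[0]->U => UURRUR VALID

Answer: XXXVV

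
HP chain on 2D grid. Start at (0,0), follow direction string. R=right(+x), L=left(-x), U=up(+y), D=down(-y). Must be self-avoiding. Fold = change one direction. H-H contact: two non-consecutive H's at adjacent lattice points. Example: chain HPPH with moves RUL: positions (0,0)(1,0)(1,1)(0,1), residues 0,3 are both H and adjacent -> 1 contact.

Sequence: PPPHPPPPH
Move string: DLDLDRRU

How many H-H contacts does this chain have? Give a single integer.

Answer: 1

Derivation:
Positions: [(0, 0), (0, -1), (-1, -1), (-1, -2), (-2, -2), (-2, -3), (-1, -3), (0, -3), (0, -2)]
H-H contact: residue 3 @(-1,-2) - residue 8 @(0, -2)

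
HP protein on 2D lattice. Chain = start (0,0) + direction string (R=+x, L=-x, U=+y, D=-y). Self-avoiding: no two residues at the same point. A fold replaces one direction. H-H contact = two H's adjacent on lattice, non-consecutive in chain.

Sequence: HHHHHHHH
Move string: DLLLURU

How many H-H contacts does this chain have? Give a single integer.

Positions: [(0, 0), (0, -1), (-1, -1), (-2, -1), (-3, -1), (-3, 0), (-2, 0), (-2, 1)]
H-H contact: residue 3 @(-2,-1) - residue 6 @(-2, 0)

Answer: 1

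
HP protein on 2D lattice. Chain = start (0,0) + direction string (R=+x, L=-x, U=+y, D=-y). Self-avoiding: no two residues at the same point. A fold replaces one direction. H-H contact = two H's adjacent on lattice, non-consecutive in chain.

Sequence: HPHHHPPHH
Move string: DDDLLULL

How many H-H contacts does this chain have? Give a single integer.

Answer: 0

Derivation:
Positions: [(0, 0), (0, -1), (0, -2), (0, -3), (-1, -3), (-2, -3), (-2, -2), (-3, -2), (-4, -2)]
No H-H contacts found.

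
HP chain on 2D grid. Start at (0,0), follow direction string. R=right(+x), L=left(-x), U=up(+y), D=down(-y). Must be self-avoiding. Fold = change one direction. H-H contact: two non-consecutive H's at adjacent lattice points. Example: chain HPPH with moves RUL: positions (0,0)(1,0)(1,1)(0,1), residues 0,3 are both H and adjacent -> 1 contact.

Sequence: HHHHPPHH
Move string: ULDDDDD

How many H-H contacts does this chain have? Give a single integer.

Positions: [(0, 0), (0, 1), (-1, 1), (-1, 0), (-1, -1), (-1, -2), (-1, -3), (-1, -4)]
H-H contact: residue 0 @(0,0) - residue 3 @(-1, 0)

Answer: 1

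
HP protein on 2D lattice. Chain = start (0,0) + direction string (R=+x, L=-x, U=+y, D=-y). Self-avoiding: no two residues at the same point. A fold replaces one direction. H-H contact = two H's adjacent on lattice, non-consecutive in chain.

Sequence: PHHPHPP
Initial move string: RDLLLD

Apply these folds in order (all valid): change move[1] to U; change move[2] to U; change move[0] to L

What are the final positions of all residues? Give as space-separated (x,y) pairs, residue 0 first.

Answer: (0,0) (-1,0) (-1,1) (-1,2) (-2,2) (-3,2) (-3,1)

Derivation:
Initial moves: RDLLLD
Fold: move[1]->U => RULLLD (positions: [(0, 0), (1, 0), (1, 1), (0, 1), (-1, 1), (-2, 1), (-2, 0)])
Fold: move[2]->U => RUULLD (positions: [(0, 0), (1, 0), (1, 1), (1, 2), (0, 2), (-1, 2), (-1, 1)])
Fold: move[0]->L => LUULLD (positions: [(0, 0), (-1, 0), (-1, 1), (-1, 2), (-2, 2), (-3, 2), (-3, 1)])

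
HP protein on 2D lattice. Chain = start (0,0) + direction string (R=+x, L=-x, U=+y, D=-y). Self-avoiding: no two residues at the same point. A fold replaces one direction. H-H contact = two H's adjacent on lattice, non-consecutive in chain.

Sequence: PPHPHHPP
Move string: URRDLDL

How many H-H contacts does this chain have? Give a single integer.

Answer: 1

Derivation:
Positions: [(0, 0), (0, 1), (1, 1), (2, 1), (2, 0), (1, 0), (1, -1), (0, -1)]
H-H contact: residue 2 @(1,1) - residue 5 @(1, 0)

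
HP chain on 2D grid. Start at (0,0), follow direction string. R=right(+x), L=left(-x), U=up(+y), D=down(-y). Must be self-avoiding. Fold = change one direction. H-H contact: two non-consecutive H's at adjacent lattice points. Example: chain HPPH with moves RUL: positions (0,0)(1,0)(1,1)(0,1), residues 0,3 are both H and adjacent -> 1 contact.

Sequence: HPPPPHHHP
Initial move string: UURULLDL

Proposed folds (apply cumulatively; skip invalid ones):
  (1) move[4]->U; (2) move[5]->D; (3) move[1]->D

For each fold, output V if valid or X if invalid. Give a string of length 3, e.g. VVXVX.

Answer: VXX

Derivation:
Initial: UURULLDL -> [(0, 0), (0, 1), (0, 2), (1, 2), (1, 3), (0, 3), (-1, 3), (-1, 2), (-2, 2)]
Fold 1: move[4]->U => UURUULDL VALID
Fold 2: move[5]->D => UURUUDDL INVALID (collision), skipped
Fold 3: move[1]->D => UDRUULDL INVALID (collision), skipped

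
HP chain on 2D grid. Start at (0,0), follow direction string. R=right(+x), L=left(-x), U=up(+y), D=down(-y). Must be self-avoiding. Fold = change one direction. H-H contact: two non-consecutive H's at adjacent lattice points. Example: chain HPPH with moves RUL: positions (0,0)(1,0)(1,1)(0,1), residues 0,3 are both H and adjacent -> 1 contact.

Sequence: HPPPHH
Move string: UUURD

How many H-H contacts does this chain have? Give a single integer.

Answer: 0

Derivation:
Positions: [(0, 0), (0, 1), (0, 2), (0, 3), (1, 3), (1, 2)]
No H-H contacts found.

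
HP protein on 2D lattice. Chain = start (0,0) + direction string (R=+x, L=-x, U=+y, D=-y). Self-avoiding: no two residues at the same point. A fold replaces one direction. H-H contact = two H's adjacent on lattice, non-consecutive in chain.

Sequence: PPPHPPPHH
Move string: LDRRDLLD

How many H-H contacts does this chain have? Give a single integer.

Positions: [(0, 0), (-1, 0), (-1, -1), (0, -1), (1, -1), (1, -2), (0, -2), (-1, -2), (-1, -3)]
No H-H contacts found.

Answer: 0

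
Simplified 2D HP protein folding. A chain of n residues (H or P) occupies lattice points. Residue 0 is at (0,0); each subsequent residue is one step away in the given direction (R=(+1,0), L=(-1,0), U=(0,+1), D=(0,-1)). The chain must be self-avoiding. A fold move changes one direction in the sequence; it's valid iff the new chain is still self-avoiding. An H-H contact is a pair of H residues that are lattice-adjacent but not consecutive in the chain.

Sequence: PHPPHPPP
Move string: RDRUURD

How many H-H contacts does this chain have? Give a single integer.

Answer: 1

Derivation:
Positions: [(0, 0), (1, 0), (1, -1), (2, -1), (2, 0), (2, 1), (3, 1), (3, 0)]
H-H contact: residue 1 @(1,0) - residue 4 @(2, 0)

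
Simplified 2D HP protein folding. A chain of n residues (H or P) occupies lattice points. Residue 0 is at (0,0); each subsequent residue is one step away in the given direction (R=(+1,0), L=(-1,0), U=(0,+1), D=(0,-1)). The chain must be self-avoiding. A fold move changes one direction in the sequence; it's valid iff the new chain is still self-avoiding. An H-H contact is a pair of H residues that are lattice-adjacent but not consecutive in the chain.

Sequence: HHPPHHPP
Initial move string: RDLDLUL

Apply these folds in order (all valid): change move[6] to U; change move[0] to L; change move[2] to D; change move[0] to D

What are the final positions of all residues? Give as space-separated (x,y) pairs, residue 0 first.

Initial moves: RDLDLUL
Fold: move[6]->U => RDLDLUU (positions: [(0, 0), (1, 0), (1, -1), (0, -1), (0, -2), (-1, -2), (-1, -1), (-1, 0)])
Fold: move[0]->L => LDLDLUU (positions: [(0, 0), (-1, 0), (-1, -1), (-2, -1), (-2, -2), (-3, -2), (-3, -1), (-3, 0)])
Fold: move[2]->D => LDDDLUU (positions: [(0, 0), (-1, 0), (-1, -1), (-1, -2), (-1, -3), (-2, -3), (-2, -2), (-2, -1)])
Fold: move[0]->D => DDDDLUU (positions: [(0, 0), (0, -1), (0, -2), (0, -3), (0, -4), (-1, -4), (-1, -3), (-1, -2)])

Answer: (0,0) (0,-1) (0,-2) (0,-3) (0,-4) (-1,-4) (-1,-3) (-1,-2)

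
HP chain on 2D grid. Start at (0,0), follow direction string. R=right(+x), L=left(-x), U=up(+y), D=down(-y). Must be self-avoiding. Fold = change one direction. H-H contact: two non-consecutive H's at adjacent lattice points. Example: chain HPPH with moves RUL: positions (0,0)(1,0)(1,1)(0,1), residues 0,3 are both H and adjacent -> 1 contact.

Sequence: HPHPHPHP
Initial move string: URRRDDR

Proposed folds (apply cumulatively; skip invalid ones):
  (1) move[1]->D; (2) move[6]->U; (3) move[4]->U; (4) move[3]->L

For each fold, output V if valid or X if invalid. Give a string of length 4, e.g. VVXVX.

Initial: URRRDDR -> [(0, 0), (0, 1), (1, 1), (2, 1), (3, 1), (3, 0), (3, -1), (4, -1)]
Fold 1: move[1]->D => UDRRDDR INVALID (collision), skipped
Fold 2: move[6]->U => URRRDDU INVALID (collision), skipped
Fold 3: move[4]->U => URRRUDR INVALID (collision), skipped
Fold 4: move[3]->L => URRLDDR INVALID (collision), skipped

Answer: XXXX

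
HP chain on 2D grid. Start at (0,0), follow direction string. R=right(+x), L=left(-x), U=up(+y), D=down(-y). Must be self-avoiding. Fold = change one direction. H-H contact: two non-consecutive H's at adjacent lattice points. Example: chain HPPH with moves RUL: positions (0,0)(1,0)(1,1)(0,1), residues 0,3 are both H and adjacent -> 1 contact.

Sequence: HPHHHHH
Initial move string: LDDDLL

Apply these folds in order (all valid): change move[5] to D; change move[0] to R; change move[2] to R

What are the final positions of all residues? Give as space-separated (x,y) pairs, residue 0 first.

Initial moves: LDDDLL
Fold: move[5]->D => LDDDLD (positions: [(0, 0), (-1, 0), (-1, -1), (-1, -2), (-1, -3), (-2, -3), (-2, -4)])
Fold: move[0]->R => RDDDLD (positions: [(0, 0), (1, 0), (1, -1), (1, -2), (1, -3), (0, -3), (0, -4)])
Fold: move[2]->R => RDRDLD (positions: [(0, 0), (1, 0), (1, -1), (2, -1), (2, -2), (1, -2), (1, -3)])

Answer: (0,0) (1,0) (1,-1) (2,-1) (2,-2) (1,-2) (1,-3)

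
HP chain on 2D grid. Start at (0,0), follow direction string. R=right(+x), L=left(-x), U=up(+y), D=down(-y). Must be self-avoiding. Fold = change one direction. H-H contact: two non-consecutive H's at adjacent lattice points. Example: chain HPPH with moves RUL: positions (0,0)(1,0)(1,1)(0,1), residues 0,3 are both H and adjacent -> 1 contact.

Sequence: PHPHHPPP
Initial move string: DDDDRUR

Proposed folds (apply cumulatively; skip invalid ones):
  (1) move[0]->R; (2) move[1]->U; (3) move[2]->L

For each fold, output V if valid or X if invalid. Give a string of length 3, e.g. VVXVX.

Initial: DDDDRUR -> [(0, 0), (0, -1), (0, -2), (0, -3), (0, -4), (1, -4), (1, -3), (2, -3)]
Fold 1: move[0]->R => RDDDRUR VALID
Fold 2: move[1]->U => RUDDRUR INVALID (collision), skipped
Fold 3: move[2]->L => RDLDRUR INVALID (collision), skipped

Answer: VXX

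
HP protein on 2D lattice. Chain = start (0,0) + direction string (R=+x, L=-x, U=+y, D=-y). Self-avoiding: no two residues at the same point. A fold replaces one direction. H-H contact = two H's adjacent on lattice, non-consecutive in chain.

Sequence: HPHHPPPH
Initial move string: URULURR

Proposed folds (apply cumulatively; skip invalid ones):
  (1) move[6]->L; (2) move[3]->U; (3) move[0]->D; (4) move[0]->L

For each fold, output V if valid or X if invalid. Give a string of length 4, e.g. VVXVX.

Initial: URULURR -> [(0, 0), (0, 1), (1, 1), (1, 2), (0, 2), (0, 3), (1, 3), (2, 3)]
Fold 1: move[6]->L => URULURL INVALID (collision), skipped
Fold 2: move[3]->U => URUUURR VALID
Fold 3: move[0]->D => DRUUURR VALID
Fold 4: move[0]->L => LRUUURR INVALID (collision), skipped

Answer: XVVX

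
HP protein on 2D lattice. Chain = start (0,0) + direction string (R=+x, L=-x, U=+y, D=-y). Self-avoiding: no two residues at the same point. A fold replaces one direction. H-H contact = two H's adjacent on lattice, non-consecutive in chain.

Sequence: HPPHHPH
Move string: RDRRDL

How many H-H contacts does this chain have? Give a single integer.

Positions: [(0, 0), (1, 0), (1, -1), (2, -1), (3, -1), (3, -2), (2, -2)]
H-H contact: residue 3 @(2,-1) - residue 6 @(2, -2)

Answer: 1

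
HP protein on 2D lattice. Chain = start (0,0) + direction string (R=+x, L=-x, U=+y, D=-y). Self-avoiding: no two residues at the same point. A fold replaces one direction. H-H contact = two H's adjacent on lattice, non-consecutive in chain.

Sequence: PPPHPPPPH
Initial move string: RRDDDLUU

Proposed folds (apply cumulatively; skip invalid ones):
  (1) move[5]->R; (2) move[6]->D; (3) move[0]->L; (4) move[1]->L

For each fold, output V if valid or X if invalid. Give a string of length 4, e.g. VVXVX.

Answer: VXXX

Derivation:
Initial: RRDDDLUU -> [(0, 0), (1, 0), (2, 0), (2, -1), (2, -2), (2, -3), (1, -3), (1, -2), (1, -1)]
Fold 1: move[5]->R => RRDDDRUU VALID
Fold 2: move[6]->D => RRDDDRDU INVALID (collision), skipped
Fold 3: move[0]->L => LRDDDRUU INVALID (collision), skipped
Fold 4: move[1]->L => RLDDDRUU INVALID (collision), skipped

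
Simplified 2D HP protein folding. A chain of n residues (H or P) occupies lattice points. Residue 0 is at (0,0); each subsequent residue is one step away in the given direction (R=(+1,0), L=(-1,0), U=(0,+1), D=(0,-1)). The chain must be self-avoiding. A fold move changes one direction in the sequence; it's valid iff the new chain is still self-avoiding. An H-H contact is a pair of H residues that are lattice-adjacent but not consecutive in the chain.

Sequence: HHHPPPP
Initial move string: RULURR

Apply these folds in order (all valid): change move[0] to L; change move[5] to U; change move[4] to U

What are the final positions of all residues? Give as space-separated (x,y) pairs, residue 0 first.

Initial moves: RULURR
Fold: move[0]->L => LULURR (positions: [(0, 0), (-1, 0), (-1, 1), (-2, 1), (-2, 2), (-1, 2), (0, 2)])
Fold: move[5]->U => LULURU (positions: [(0, 0), (-1, 0), (-1, 1), (-2, 1), (-2, 2), (-1, 2), (-1, 3)])
Fold: move[4]->U => LULUUU (positions: [(0, 0), (-1, 0), (-1, 1), (-2, 1), (-2, 2), (-2, 3), (-2, 4)])

Answer: (0,0) (-1,0) (-1,1) (-2,1) (-2,2) (-2,3) (-2,4)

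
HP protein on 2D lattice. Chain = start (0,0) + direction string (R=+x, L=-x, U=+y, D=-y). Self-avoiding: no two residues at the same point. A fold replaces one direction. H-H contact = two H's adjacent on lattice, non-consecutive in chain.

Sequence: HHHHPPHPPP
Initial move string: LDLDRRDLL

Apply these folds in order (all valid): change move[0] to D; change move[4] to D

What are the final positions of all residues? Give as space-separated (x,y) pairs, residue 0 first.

Initial moves: LDLDRRDLL
Fold: move[0]->D => DDLDRRDLL (positions: [(0, 0), (0, -1), (0, -2), (-1, -2), (-1, -3), (0, -3), (1, -3), (1, -4), (0, -4), (-1, -4)])
Fold: move[4]->D => DDLDDRDLL (positions: [(0, 0), (0, -1), (0, -2), (-1, -2), (-1, -3), (-1, -4), (0, -4), (0, -5), (-1, -5), (-2, -5)])

Answer: (0,0) (0,-1) (0,-2) (-1,-2) (-1,-3) (-1,-4) (0,-4) (0,-5) (-1,-5) (-2,-5)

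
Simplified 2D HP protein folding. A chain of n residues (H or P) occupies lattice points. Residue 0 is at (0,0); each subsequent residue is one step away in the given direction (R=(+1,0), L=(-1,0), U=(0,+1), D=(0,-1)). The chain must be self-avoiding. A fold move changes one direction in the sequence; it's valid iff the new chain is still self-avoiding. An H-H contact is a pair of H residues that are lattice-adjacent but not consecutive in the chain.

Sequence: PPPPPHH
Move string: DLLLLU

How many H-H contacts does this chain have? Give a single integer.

Positions: [(0, 0), (0, -1), (-1, -1), (-2, -1), (-3, -1), (-4, -1), (-4, 0)]
No H-H contacts found.

Answer: 0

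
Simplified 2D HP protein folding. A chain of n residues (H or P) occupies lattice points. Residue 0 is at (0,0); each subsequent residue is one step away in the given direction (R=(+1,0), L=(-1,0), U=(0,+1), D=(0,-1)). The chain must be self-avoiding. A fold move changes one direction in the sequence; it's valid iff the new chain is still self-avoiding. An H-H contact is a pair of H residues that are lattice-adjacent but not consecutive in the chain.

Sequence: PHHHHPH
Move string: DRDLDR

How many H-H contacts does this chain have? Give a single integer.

Answer: 2

Derivation:
Positions: [(0, 0), (0, -1), (1, -1), (1, -2), (0, -2), (0, -3), (1, -3)]
H-H contact: residue 1 @(0,-1) - residue 4 @(0, -2)
H-H contact: residue 3 @(1,-2) - residue 6 @(1, -3)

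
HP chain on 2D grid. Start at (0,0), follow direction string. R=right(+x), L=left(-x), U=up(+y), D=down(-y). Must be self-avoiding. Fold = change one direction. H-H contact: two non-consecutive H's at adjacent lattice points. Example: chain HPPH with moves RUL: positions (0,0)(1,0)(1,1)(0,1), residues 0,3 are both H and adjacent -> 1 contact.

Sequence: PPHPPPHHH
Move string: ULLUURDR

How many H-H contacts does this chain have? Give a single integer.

Positions: [(0, 0), (0, 1), (-1, 1), (-2, 1), (-2, 2), (-2, 3), (-1, 3), (-1, 2), (0, 2)]
H-H contact: residue 2 @(-1,1) - residue 7 @(-1, 2)

Answer: 1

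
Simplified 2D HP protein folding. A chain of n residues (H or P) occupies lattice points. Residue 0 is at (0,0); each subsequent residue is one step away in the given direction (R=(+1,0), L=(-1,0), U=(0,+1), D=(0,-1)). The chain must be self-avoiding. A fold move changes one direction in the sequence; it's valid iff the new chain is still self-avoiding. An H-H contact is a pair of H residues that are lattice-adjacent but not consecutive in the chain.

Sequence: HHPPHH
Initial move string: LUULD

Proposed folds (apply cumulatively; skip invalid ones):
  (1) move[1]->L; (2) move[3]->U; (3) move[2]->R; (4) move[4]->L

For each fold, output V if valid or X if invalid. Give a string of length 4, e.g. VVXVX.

Initial: LUULD -> [(0, 0), (-1, 0), (-1, 1), (-1, 2), (-2, 2), (-2, 1)]
Fold 1: move[1]->L => LLULD VALID
Fold 2: move[3]->U => LLUUD INVALID (collision), skipped
Fold 3: move[2]->R => LLRLD INVALID (collision), skipped
Fold 4: move[4]->L => LLULL VALID

Answer: VXXV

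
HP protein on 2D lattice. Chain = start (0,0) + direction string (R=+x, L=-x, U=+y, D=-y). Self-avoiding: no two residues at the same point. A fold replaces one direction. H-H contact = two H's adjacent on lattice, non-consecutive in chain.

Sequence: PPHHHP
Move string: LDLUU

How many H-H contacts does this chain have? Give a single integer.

Answer: 0

Derivation:
Positions: [(0, 0), (-1, 0), (-1, -1), (-2, -1), (-2, 0), (-2, 1)]
No H-H contacts found.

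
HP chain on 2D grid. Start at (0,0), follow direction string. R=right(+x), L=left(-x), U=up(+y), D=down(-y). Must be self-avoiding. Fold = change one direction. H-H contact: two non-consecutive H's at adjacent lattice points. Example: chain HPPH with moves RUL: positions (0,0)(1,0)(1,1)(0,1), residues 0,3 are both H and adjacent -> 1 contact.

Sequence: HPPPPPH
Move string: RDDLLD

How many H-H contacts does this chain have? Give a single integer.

Answer: 0

Derivation:
Positions: [(0, 0), (1, 0), (1, -1), (1, -2), (0, -2), (-1, -2), (-1, -3)]
No H-H contacts found.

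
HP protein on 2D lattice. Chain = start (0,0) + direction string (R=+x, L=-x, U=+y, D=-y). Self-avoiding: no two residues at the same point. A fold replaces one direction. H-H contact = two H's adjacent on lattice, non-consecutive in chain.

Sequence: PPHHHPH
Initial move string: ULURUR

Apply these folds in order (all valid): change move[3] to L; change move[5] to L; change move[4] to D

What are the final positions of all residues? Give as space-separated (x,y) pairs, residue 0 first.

Answer: (0,0) (0,1) (-1,1) (-1,2) (-2,2) (-2,1) (-3,1)

Derivation:
Initial moves: ULURUR
Fold: move[3]->L => ULULUR (positions: [(0, 0), (0, 1), (-1, 1), (-1, 2), (-2, 2), (-2, 3), (-1, 3)])
Fold: move[5]->L => ULULUL (positions: [(0, 0), (0, 1), (-1, 1), (-1, 2), (-2, 2), (-2, 3), (-3, 3)])
Fold: move[4]->D => ULULDL (positions: [(0, 0), (0, 1), (-1, 1), (-1, 2), (-2, 2), (-2, 1), (-3, 1)])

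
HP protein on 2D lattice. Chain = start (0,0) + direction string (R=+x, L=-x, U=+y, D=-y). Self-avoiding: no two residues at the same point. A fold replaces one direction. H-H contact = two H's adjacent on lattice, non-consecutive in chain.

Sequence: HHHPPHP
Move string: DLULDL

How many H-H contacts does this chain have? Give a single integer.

Answer: 1

Derivation:
Positions: [(0, 0), (0, -1), (-1, -1), (-1, 0), (-2, 0), (-2, -1), (-3, -1)]
H-H contact: residue 2 @(-1,-1) - residue 5 @(-2, -1)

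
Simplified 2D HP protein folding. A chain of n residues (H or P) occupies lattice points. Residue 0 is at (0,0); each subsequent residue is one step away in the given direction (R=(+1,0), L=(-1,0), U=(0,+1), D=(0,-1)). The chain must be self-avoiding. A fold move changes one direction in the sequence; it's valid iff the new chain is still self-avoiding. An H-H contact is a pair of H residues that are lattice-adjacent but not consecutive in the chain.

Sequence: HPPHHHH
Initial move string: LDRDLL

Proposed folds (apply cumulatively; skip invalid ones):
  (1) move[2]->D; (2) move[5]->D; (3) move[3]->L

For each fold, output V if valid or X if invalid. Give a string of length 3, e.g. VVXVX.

Initial: LDRDLL -> [(0, 0), (-1, 0), (-1, -1), (0, -1), (0, -2), (-1, -2), (-2, -2)]
Fold 1: move[2]->D => LDDDLL VALID
Fold 2: move[5]->D => LDDDLD VALID
Fold 3: move[3]->L => LDDLLD VALID

Answer: VVV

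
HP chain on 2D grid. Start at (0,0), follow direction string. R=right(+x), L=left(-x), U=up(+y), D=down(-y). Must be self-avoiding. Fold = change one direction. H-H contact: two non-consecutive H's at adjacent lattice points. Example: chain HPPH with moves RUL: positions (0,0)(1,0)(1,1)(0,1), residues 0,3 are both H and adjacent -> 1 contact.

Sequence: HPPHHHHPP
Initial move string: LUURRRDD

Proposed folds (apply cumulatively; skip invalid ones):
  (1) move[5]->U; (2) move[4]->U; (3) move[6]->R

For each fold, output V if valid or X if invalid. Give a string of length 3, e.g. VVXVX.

Answer: XVV

Derivation:
Initial: LUURRRDD -> [(0, 0), (-1, 0), (-1, 1), (-1, 2), (0, 2), (1, 2), (2, 2), (2, 1), (2, 0)]
Fold 1: move[5]->U => LUURRUDD INVALID (collision), skipped
Fold 2: move[4]->U => LUURURDD VALID
Fold 3: move[6]->R => LUURURRD VALID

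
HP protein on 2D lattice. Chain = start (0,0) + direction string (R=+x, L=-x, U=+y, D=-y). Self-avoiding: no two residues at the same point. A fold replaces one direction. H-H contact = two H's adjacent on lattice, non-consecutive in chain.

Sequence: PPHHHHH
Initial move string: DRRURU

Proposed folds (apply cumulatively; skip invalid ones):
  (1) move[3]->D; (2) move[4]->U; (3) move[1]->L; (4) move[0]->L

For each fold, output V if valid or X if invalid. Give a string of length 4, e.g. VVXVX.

Answer: VXXX

Derivation:
Initial: DRRURU -> [(0, 0), (0, -1), (1, -1), (2, -1), (2, 0), (3, 0), (3, 1)]
Fold 1: move[3]->D => DRRDRU VALID
Fold 2: move[4]->U => DRRDUU INVALID (collision), skipped
Fold 3: move[1]->L => DLRDRU INVALID (collision), skipped
Fold 4: move[0]->L => LRRDRU INVALID (collision), skipped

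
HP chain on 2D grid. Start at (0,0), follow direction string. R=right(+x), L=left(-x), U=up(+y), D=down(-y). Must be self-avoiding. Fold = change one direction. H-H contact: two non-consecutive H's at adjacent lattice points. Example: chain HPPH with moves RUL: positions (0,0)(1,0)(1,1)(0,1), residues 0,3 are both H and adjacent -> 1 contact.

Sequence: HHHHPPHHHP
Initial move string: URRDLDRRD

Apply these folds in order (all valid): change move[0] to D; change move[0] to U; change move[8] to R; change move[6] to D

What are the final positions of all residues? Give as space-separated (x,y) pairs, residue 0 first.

Answer: (0,0) (0,1) (1,1) (2,1) (2,0) (1,0) (1,-1) (1,-2) (2,-2) (3,-2)

Derivation:
Initial moves: URRDLDRRD
Fold: move[0]->D => DRRDLDRRD (positions: [(0, 0), (0, -1), (1, -1), (2, -1), (2, -2), (1, -2), (1, -3), (2, -3), (3, -3), (3, -4)])
Fold: move[0]->U => URRDLDRRD (positions: [(0, 0), (0, 1), (1, 1), (2, 1), (2, 0), (1, 0), (1, -1), (2, -1), (3, -1), (3, -2)])
Fold: move[8]->R => URRDLDRRR (positions: [(0, 0), (0, 1), (1, 1), (2, 1), (2, 0), (1, 0), (1, -1), (2, -1), (3, -1), (4, -1)])
Fold: move[6]->D => URRDLDDRR (positions: [(0, 0), (0, 1), (1, 1), (2, 1), (2, 0), (1, 0), (1, -1), (1, -2), (2, -2), (3, -2)])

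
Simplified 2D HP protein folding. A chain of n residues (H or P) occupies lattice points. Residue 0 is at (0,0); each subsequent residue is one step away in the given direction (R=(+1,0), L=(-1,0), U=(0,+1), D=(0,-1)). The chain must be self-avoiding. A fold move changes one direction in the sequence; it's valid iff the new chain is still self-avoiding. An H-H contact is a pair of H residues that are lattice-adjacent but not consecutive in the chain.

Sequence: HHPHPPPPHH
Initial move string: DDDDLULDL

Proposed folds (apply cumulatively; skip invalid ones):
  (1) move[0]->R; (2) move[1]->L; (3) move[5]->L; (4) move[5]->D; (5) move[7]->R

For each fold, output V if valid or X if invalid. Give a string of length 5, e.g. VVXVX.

Initial: DDDDLULDL -> [(0, 0), (0, -1), (0, -2), (0, -3), (0, -4), (-1, -4), (-1, -3), (-2, -3), (-2, -4), (-3, -4)]
Fold 1: move[0]->R => RDDDLULDL VALID
Fold 2: move[1]->L => RLDDLULDL INVALID (collision), skipped
Fold 3: move[5]->L => RDDDLLLDL VALID
Fold 4: move[5]->D => RDDDLDLDL VALID
Fold 5: move[7]->R => RDDDLDLRL INVALID (collision), skipped

Answer: VXVVX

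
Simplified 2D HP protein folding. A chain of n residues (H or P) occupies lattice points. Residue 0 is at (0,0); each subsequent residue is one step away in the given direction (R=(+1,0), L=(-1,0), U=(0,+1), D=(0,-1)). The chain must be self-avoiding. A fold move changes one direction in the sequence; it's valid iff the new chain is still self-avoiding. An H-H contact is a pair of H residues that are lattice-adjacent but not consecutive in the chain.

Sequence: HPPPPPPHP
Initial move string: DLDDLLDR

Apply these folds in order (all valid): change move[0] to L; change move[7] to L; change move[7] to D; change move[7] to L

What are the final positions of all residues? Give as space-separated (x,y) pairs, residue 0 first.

Initial moves: DLDDLLDR
Fold: move[0]->L => LLDDLLDR (positions: [(0, 0), (-1, 0), (-2, 0), (-2, -1), (-2, -2), (-3, -2), (-4, -2), (-4, -3), (-3, -3)])
Fold: move[7]->L => LLDDLLDL (positions: [(0, 0), (-1, 0), (-2, 0), (-2, -1), (-2, -2), (-3, -2), (-4, -2), (-4, -3), (-5, -3)])
Fold: move[7]->D => LLDDLLDD (positions: [(0, 0), (-1, 0), (-2, 0), (-2, -1), (-2, -2), (-3, -2), (-4, -2), (-4, -3), (-4, -4)])
Fold: move[7]->L => LLDDLLDL (positions: [(0, 0), (-1, 0), (-2, 0), (-2, -1), (-2, -2), (-3, -2), (-4, -2), (-4, -3), (-5, -3)])

Answer: (0,0) (-1,0) (-2,0) (-2,-1) (-2,-2) (-3,-2) (-4,-2) (-4,-3) (-5,-3)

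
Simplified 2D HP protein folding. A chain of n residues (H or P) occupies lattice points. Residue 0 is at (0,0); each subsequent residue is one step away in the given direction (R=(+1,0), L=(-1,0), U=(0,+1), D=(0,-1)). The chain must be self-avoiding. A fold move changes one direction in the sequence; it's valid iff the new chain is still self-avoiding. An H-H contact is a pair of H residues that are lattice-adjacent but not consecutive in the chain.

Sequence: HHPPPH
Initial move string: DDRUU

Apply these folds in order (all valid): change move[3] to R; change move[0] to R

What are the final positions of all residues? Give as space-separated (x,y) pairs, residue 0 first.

Answer: (0,0) (1,0) (1,-1) (2,-1) (3,-1) (3,0)

Derivation:
Initial moves: DDRUU
Fold: move[3]->R => DDRRU (positions: [(0, 0), (0, -1), (0, -2), (1, -2), (2, -2), (2, -1)])
Fold: move[0]->R => RDRRU (positions: [(0, 0), (1, 0), (1, -1), (2, -1), (3, -1), (3, 0)])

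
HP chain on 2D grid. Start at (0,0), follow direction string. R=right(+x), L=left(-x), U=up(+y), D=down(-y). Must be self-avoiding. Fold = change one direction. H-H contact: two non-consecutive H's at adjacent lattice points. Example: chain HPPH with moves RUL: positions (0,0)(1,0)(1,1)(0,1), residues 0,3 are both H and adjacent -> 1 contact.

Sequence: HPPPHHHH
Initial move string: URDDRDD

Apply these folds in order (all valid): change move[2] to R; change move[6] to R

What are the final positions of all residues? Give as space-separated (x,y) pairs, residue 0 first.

Initial moves: URDDRDD
Fold: move[2]->R => URRDRDD (positions: [(0, 0), (0, 1), (1, 1), (2, 1), (2, 0), (3, 0), (3, -1), (3, -2)])
Fold: move[6]->R => URRDRDR (positions: [(0, 0), (0, 1), (1, 1), (2, 1), (2, 0), (3, 0), (3, -1), (4, -1)])

Answer: (0,0) (0,1) (1,1) (2,1) (2,0) (3,0) (3,-1) (4,-1)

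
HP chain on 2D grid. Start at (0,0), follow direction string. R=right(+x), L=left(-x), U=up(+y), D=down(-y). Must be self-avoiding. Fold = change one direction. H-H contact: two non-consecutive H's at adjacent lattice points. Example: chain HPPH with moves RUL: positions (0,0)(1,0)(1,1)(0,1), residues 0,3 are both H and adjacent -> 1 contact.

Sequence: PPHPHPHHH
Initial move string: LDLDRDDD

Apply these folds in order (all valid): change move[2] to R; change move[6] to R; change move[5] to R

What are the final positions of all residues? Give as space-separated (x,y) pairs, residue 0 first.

Initial moves: LDLDRDDD
Fold: move[2]->R => LDRDRDDD (positions: [(0, 0), (-1, 0), (-1, -1), (0, -1), (0, -2), (1, -2), (1, -3), (1, -4), (1, -5)])
Fold: move[6]->R => LDRDRDRD (positions: [(0, 0), (-1, 0), (-1, -1), (0, -1), (0, -2), (1, -2), (1, -3), (2, -3), (2, -4)])
Fold: move[5]->R => LDRDRRRD (positions: [(0, 0), (-1, 0), (-1, -1), (0, -1), (0, -2), (1, -2), (2, -2), (3, -2), (3, -3)])

Answer: (0,0) (-1,0) (-1,-1) (0,-1) (0,-2) (1,-2) (2,-2) (3,-2) (3,-3)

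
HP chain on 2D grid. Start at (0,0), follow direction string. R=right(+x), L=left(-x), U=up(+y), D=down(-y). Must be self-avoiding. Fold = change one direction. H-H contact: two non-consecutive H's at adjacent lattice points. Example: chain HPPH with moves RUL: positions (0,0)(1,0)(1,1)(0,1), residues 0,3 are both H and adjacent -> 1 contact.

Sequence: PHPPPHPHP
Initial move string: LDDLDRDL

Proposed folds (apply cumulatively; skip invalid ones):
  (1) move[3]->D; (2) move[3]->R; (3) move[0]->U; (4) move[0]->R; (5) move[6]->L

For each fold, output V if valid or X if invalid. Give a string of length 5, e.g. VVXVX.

Answer: VVXVX

Derivation:
Initial: LDDLDRDL -> [(0, 0), (-1, 0), (-1, -1), (-1, -2), (-2, -2), (-2, -3), (-1, -3), (-1, -4), (-2, -4)]
Fold 1: move[3]->D => LDDDDRDL VALID
Fold 2: move[3]->R => LDDRDRDL VALID
Fold 3: move[0]->U => UDDRDRDL INVALID (collision), skipped
Fold 4: move[0]->R => RDDRDRDL VALID
Fold 5: move[6]->L => RDDRDRLL INVALID (collision), skipped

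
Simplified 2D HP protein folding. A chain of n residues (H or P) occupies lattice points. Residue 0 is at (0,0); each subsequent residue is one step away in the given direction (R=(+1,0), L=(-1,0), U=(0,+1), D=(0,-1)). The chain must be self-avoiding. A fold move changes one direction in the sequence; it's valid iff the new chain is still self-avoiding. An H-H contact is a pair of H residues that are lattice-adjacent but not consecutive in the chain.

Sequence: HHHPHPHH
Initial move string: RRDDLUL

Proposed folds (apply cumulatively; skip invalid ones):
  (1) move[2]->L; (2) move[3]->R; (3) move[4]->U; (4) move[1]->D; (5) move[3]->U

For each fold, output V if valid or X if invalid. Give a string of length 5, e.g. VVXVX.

Answer: XXXVX

Derivation:
Initial: RRDDLUL -> [(0, 0), (1, 0), (2, 0), (2, -1), (2, -2), (1, -2), (1, -1), (0, -1)]
Fold 1: move[2]->L => RRLDLUL INVALID (collision), skipped
Fold 2: move[3]->R => RRDRLUL INVALID (collision), skipped
Fold 3: move[4]->U => RRDDUUL INVALID (collision), skipped
Fold 4: move[1]->D => RDDDLUL VALID
Fold 5: move[3]->U => RDDULUL INVALID (collision), skipped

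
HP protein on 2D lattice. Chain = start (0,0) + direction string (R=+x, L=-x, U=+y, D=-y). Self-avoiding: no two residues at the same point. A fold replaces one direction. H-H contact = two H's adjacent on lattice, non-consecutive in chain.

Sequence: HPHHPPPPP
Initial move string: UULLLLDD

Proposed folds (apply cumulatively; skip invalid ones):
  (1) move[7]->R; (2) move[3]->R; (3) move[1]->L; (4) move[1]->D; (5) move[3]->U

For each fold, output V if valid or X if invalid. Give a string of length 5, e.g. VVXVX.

Initial: UULLLLDD -> [(0, 0), (0, 1), (0, 2), (-1, 2), (-2, 2), (-3, 2), (-4, 2), (-4, 1), (-4, 0)]
Fold 1: move[7]->R => UULLLLDR VALID
Fold 2: move[3]->R => UULRLLDR INVALID (collision), skipped
Fold 3: move[1]->L => ULLLLLDR VALID
Fold 4: move[1]->D => UDLLLLDR INVALID (collision), skipped
Fold 5: move[3]->U => ULLULLDR VALID

Answer: VXVXV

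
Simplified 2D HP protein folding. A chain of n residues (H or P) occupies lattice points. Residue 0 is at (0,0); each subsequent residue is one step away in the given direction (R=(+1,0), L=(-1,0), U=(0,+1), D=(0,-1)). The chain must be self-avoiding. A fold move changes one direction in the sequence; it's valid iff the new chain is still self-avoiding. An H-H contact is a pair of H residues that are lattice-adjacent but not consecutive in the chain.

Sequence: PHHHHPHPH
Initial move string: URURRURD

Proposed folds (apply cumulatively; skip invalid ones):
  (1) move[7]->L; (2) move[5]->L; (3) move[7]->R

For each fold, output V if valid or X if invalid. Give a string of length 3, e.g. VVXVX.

Initial: URURRURD -> [(0, 0), (0, 1), (1, 1), (1, 2), (2, 2), (3, 2), (3, 3), (4, 3), (4, 2)]
Fold 1: move[7]->L => URURRURL INVALID (collision), skipped
Fold 2: move[5]->L => URURRLRD INVALID (collision), skipped
Fold 3: move[7]->R => URURRURR VALID

Answer: XXV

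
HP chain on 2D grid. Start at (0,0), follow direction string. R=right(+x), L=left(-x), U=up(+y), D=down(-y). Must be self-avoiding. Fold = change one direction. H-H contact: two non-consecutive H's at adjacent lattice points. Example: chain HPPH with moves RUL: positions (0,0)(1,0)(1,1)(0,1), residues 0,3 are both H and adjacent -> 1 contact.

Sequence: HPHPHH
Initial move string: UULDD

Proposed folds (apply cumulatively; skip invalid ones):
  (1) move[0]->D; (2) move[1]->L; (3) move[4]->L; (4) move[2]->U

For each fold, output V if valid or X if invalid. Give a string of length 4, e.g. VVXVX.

Answer: XVVX

Derivation:
Initial: UULDD -> [(0, 0), (0, 1), (0, 2), (-1, 2), (-1, 1), (-1, 0)]
Fold 1: move[0]->D => DULDD INVALID (collision), skipped
Fold 2: move[1]->L => ULLDD VALID
Fold 3: move[4]->L => ULLDL VALID
Fold 4: move[2]->U => ULUDL INVALID (collision), skipped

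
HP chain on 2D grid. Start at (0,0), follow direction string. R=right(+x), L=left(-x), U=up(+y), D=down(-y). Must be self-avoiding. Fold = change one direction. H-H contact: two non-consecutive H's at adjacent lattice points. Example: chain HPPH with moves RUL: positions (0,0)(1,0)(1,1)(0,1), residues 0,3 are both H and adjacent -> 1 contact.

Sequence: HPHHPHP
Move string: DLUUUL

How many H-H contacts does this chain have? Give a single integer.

Answer: 1

Derivation:
Positions: [(0, 0), (0, -1), (-1, -1), (-1, 0), (-1, 1), (-1, 2), (-2, 2)]
H-H contact: residue 0 @(0,0) - residue 3 @(-1, 0)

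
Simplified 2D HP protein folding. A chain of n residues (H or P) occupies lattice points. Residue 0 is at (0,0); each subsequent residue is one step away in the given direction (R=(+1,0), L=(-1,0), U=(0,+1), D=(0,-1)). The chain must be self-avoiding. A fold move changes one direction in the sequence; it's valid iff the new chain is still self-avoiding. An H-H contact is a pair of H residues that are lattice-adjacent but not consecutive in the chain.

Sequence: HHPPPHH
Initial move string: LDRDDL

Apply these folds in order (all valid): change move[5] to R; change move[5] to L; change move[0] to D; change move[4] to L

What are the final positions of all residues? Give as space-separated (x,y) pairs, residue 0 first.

Answer: (0,0) (0,-1) (0,-2) (1,-2) (1,-3) (0,-3) (-1,-3)

Derivation:
Initial moves: LDRDDL
Fold: move[5]->R => LDRDDR (positions: [(0, 0), (-1, 0), (-1, -1), (0, -1), (0, -2), (0, -3), (1, -3)])
Fold: move[5]->L => LDRDDL (positions: [(0, 0), (-1, 0), (-1, -1), (0, -1), (0, -2), (0, -3), (-1, -3)])
Fold: move[0]->D => DDRDDL (positions: [(0, 0), (0, -1), (0, -2), (1, -2), (1, -3), (1, -4), (0, -4)])
Fold: move[4]->L => DDRDLL (positions: [(0, 0), (0, -1), (0, -2), (1, -2), (1, -3), (0, -3), (-1, -3)])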